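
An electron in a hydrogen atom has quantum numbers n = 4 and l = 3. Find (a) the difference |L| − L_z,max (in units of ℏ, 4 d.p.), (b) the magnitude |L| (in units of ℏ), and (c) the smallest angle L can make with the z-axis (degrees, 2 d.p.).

|L| − L_z,max = (2√3 − 3)ℏ ≈ 0.4641ℏ.
|L| = ℏ√(3·4) = 2√3 ℏ ≈ 3.464ℏ.
cos θ_min = 3/√12, so θ_min ≈ 30.00°.

|L|−L_z,max ≈ 0.4641ℏ; |L| = 2√3 ℏ ≈ 3.464ℏ; θ_min ≈ 30.00°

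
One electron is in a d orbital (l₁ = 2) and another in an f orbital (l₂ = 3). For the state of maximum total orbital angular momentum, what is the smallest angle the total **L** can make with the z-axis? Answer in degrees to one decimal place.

The total orbital quantum number L ranges from |l₁ − l₂| to l₁ + l₂ in integer steps.
Allowed values: L = 1, 2, 3, 4, 5.
The maximum is L = 5, with |L_tot| = ℏ√(5·6) = √30 ℏ.
The minimum angle with z is arccos(5/√30) ≈ 24.1°.

θ_min ≈ 24.1°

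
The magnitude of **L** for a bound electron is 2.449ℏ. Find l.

l = 2

(|L|/ℏ)² = l(l+1) = 6.
The positive root is l = 2.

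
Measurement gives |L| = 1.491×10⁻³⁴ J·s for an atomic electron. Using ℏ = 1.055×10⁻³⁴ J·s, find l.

l = 1

|L|/ℏ = (1.491×10⁻³⁴)/(1.055×10⁻³⁴) ≈ 1.413.
(|L|/ℏ)² = l(l+1) ≈ 2.00 ⇒ l = 1.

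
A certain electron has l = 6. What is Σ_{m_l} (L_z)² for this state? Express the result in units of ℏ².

m_l ∈ {-6, -5, -4, -3, -2, -1, 0, 1, 2, 3, 4, 5, 6}.
Summing m² from −6 to 6: Σ m_l² = 182.

Σ(L_z)² = 182 ℏ²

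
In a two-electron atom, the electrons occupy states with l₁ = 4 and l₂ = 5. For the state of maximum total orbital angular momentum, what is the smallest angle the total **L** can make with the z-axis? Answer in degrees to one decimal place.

θ_min ≈ 18.4°

Angular momentum addition gives L = |l₁ − l₂|, …, l₁ + l₂.
L ∈ {1, 2, 3, 4, 5, 6, 7, 8, 9}.
The maximum is L = 9, with |L_tot| = ℏ√(9·10) = 3√10 ℏ.
The minimum angle with z is arccos(9/√90) ≈ 18.4°.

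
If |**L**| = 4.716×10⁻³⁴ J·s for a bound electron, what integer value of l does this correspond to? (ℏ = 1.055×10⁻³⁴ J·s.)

l = 4

|L|/ℏ = (4.716×10⁻³⁴)/(1.055×10⁻³⁴) ≈ 4.470.
Set l(l+1) = 19.98; the integer solution is l = 4.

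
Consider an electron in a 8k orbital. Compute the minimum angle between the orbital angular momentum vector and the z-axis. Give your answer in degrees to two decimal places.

θ_min ≈ 20.70°

8k means n = 8, l = 7.
|L| = ℏ√(l(l+1)) = 2√14 ℏ.
The smallest angle corresponds to the largest L_z, i.e. m_l = l = 7, giving L_z = 7ℏ.
cos θ_min = 7/√56, so θ_min ≈ 20.70°.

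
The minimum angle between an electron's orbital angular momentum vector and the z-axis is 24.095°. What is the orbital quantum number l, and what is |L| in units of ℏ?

cos²θ_min = l/(l+1) = 0.8333.
l = cos²θ/sin²θ ≈ 5.
Then |L| = ℏ√(5·6) = √30 ℏ.

l = 5, |L| = √30 ℏ ≈ 5.477ℏ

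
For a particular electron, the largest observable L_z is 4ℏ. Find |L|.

The maximum L_z equals lℏ, giving l = 4.
|L| = ℏ√(l(l+1)) = 2√5 ℏ.

|L| = 2√5 ℏ ≈ 4.472ℏ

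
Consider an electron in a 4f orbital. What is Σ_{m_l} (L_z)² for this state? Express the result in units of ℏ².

For 4f, l = 3.
The allowed m_l values are -3, -2, -1, 0, 1, 2, 3.
Summing m² from −3 to 3: Σ m_l² = 28.

Σ(L_z)² = 28 ℏ²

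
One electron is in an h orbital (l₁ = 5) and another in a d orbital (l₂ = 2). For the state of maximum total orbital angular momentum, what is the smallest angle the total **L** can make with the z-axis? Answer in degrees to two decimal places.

θ_min ≈ 20.70°

By the triangle rule, |l₁ − l₂| ≤ L ≤ l₁ + l₂.
Allowed values: L = 3, 4, 5, 6, 7.
The maximum is L = 7, with |L_tot| = ℏ√(7·8) = 2√14 ℏ.
The minimum angle with z is arccos(7/√56) ≈ 20.70°.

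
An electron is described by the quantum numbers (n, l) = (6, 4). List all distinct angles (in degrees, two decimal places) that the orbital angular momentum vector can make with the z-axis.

θ ∈ {26.57°, 47.87°, 63.43°, 77.08°, 90.00°, 102.92°, 116.57°, 132.13°, 153.43°}

|L|² = l(l+1)ℏ² = 20ℏ², so |L| = 2√5 ℏ.
cos θ = m_l/√20 for each m_l ∈ {-4, -3, -2, -1, 0, 1, 2, 3, 4}.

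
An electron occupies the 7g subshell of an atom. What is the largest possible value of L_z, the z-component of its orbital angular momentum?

L_z,max = 4ℏ

For 7g, l = 4.
L_z = m_l ℏ with m_l ∈ {−4, …, 4}; the maximum is m_l = 4.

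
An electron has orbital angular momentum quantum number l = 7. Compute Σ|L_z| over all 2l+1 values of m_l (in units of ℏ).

Σ|L_z| = 56 ℏ

m_l runs from −7 to 7, i.e. {-7, -6, -5, -4, -3, -2, -1, 0, 1, 2, 3, 4, 5, 6, 7}.
Σ|m_l| = l(l+1) = 56.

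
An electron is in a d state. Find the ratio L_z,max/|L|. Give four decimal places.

A d state has l = 2.
|L| = √6 ℏ ≈ 2.4495ℏ, while L_z,max = lℏ = 2ℏ.
L_z,max/|L| = 2/√6 = 0.8165.

L_z,max/|L| = 0.8165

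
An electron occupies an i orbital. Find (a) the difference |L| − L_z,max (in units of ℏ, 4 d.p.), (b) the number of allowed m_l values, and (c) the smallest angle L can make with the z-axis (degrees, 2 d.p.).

An i state has l = 6.
|L| − L_z,max = (√42 − 6)ℏ ≈ 0.4807ℏ.
There are 2l+1 = 13 values of m_l.
cos θ_min = 6/√42, so θ_min ≈ 22.21°.

|L|−L_z,max ≈ 0.4807ℏ; 13 values; θ_min ≈ 22.21°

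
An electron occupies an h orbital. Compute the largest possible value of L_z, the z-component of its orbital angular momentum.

An h state has l = 5.
L_z = m_l ℏ with m_l ∈ {−5, …, 5}; the maximum is m_l = 5.

L_z,max = 5ℏ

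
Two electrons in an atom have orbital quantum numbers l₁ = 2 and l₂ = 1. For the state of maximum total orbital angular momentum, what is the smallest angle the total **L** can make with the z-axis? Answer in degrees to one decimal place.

By the triangle rule, |l₁ − l₂| ≤ L ≤ l₁ + l₂.
L ∈ {1, 2, 3}.
The maximum is L = 3, with |L_tot| = ℏ√(3·4) = 2√3 ℏ.
The minimum angle with z is arccos(3/√12) ≈ 30.0°.

θ_min ≈ 30.0°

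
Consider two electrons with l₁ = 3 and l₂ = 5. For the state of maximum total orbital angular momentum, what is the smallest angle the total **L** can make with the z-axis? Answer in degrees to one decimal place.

Angular momentum addition gives L = |l₁ − l₂|, …, l₁ + l₂.
So L can be 2, 3, 4, 5, 6, 7, 8.
The maximum is L = 8, with |L_tot| = ℏ√(8·9) = 6√2 ℏ.
The minimum angle with z is arccos(8/√72) ≈ 19.5°.

θ_min ≈ 19.5°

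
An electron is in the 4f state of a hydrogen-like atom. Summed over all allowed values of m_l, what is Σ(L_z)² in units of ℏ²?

The 4f subshell has l = 3.
m_l runs from −3 to 3, i.e. {-3, -2, -1, 0, 1, 2, 3}.
Σ m_l² = l(l+1)(2l+1)/3 = 3·4·7/3 = 28.

Σ(L_z)² = 28 ℏ²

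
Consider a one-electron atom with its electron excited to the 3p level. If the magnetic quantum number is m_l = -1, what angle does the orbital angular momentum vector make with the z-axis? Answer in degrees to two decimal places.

The 3p level has l = 1.
|L| = √(l(l+1)) ℏ = √2 ℏ.
L_z = m_l ℏ = −1ℏ.
cos θ = L_z/|L| = -1/√2, so θ ≈ 135.00°.

θ ≈ 135.00°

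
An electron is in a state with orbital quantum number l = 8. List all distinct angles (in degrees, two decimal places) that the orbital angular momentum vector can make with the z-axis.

θ ∈ {19.47°, 34.42°, 45.00°, 53.90°, 61.87°, 69.30°, 76.37°, 83.23°, 90.00°, 96.77°, 103.63°, 110.70°, 118.13°, 126.10°, 135.00°, 145.58°, 160.53°}

|L| = √(l(l+1)) ℏ = 6√2 ℏ.
cos θ = m_l/√72 for each m_l ∈ {-8, -7, -6, -5, -4, -3, -2, -1, 0, 1, 2, 3, 4, 5, 6, 7, 8}.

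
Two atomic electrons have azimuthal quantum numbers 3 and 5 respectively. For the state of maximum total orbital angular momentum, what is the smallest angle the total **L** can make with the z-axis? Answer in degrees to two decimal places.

By the triangle rule, |l₁ − l₂| ≤ L ≤ l₁ + l₂.
Allowed values: L = 2, 3, 4, 5, 6, 7, 8.
The maximum is L = 8, with |L_tot| = ℏ√(8·9) = 6√2 ℏ.
The minimum angle with z is arccos(8/√72) ≈ 19.47°.

θ_min ≈ 19.47°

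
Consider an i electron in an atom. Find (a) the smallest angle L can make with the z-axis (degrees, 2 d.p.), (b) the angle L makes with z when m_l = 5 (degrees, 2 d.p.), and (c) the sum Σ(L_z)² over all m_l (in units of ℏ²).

θ_min ≈ 22.21°; θ(m_l=5) ≈ 39.51°; Σ(L_z)² = 182 ℏ²

For an i orbital, l = 6.
cos θ_min = 6/√42, so θ_min ≈ 22.21°.
For m_l = 5: cos θ = 5/√42, θ ≈ 39.51°.
Σ m_l² = 182, so Σ(L_z)² = 182 ℏ².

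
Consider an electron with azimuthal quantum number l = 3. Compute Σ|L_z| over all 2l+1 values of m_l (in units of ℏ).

Σ|L_z| = 12 ℏ

m_l ∈ {-3, -2, -1, 0, 1, 2, 3}.
Σ|m_l| = 2·3(3+1)/2 = 12.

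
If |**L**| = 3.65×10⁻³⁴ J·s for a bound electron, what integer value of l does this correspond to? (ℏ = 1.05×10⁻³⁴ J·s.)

l = 3

Dividing by ℏ: |L|/ℏ ≈ 3.476.
(|L|/ℏ)² = l(l+1) ≈ 12.08 ⇒ l = 3.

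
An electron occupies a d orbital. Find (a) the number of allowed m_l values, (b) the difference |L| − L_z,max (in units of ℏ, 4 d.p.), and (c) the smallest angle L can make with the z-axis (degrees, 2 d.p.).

D corresponds to l = 2.
There are 2l+1 = 5 values of m_l.
|L| − L_z,max = (√6 − 2)ℏ ≈ 0.4495ℏ.
cos θ_min = 2/√6, so θ_min ≈ 35.26°.

5 values; |L|−L_z,max ≈ 0.4495ℏ; θ_min ≈ 35.26°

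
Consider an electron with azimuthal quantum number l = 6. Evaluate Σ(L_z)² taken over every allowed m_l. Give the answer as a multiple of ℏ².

Σ(L_z)² = 182 ℏ²

The allowed m_l values are -6, -5, -4, -3, -2, -1, 0, 1, 2, 3, 4, 5, 6.
Σ m_l² = l(l+1)(2l+1)/3 = 6·7·13/3 = 182.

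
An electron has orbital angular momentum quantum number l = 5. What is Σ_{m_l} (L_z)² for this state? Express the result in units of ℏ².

Σ(L_z)² = 110 ℏ²

The allowed m_l values are -5, -4, -3, -2, -1, 0, 1, 2, 3, 4, 5.
Σ m_l² = 2·(1 + 4 + 9 + 16 + 25) = 110.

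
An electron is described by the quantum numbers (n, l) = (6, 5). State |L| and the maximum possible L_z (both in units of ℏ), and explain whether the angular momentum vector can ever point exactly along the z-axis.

|L| = √30 ℏ ≈ 5.4772ℏ, while L_z,max = lℏ = 5ℏ.
Since |L| > L_z,max, the vector can never point exactly along z; the closest it comes is θ_min = arccos(5/√30) ≈ 24.1°.

No: L_z,max = 5ℏ < |L| = √30 ℏ ≈ 5.477ℏ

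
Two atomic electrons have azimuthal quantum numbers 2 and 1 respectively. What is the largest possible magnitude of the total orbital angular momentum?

|L_tot|_max = 2√3 ℏ ≈ 3.464ℏ

The total orbital quantum number L ranges from |l₁ − l₂| to l₁ + l₂ in integer steps.
So L can be 1, 2, 3.
The largest magnitude corresponds to L = 3: |L_tot| = ℏ√(3·4) = 2√3 ℏ.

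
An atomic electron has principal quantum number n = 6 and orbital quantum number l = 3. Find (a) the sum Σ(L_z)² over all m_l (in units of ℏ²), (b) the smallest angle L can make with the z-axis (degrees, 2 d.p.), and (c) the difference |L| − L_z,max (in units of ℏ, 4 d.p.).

Σ m_l² = 28, so Σ(L_z)² = 28 ℏ².
cos θ_min = 3/√12, so θ_min ≈ 30.00°.
|L| − L_z,max = (2√3 − 3)ℏ ≈ 0.4641ℏ.

Σ(L_z)² = 28 ℏ²; θ_min ≈ 30.00°; |L|−L_z,max ≈ 0.4641ℏ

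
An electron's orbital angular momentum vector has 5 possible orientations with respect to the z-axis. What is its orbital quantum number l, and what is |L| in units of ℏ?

2l + 1 = 5 ⇒ l = 2.
Then |L| = √(l(l+1)) ℏ = √6 ℏ.

l = 2, |L| = √6 ℏ ≈ 2.449ℏ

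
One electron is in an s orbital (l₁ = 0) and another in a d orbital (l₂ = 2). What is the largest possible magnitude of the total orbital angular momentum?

The total orbital quantum number L ranges from |l₁ − l₂| to l₁ + l₂ in integer steps.
Allowed values: L = 2.
The largest magnitude corresponds to L = 2: |L_tot| = ℏ√(2·3) = √6 ℏ.

|L_tot|_max = √6 ℏ ≈ 2.449ℏ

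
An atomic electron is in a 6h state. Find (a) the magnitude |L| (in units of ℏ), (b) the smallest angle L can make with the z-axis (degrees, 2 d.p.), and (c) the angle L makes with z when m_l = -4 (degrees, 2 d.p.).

|L| = √30 ℏ ≈ 5.477ℏ; θ_min ≈ 24.09°; θ(m_l=-4) ≈ 136.91°

For 6h, l = 5.
|L| = ℏ√(5·6) = √30 ℏ ≈ 5.477ℏ.
cos θ_min = 5/√30, so θ_min ≈ 24.09°.
For m_l = -4: cos θ = -4/√30, θ ≈ 136.91°.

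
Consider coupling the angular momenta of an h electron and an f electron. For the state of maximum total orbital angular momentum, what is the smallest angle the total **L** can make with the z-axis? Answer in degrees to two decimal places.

L runs from |5 − 3| = 2 to 5 + 3 = 8.
So L can be 2, 3, 4, 5, 6, 7, 8.
The maximum is L = 8, with |L_tot| = ℏ√(8·9) = 6√2 ℏ.
The minimum angle with z is arccos(8/√72) ≈ 19.47°.

θ_min ≈ 19.47°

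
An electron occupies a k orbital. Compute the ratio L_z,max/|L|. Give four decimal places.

L_z,max/|L| = 0.9354

The letter k corresponds to l = 7.
|L| = 2√14 ℏ ≈ 7.4833ℏ, while L_z,max = lℏ = 7ℏ.
L_z,max/|L| = 7/√56 = 0.9354.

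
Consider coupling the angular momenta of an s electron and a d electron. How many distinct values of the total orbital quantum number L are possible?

1

Angular momentum addition gives L = |l₁ − l₂|, …, l₁ + l₂.
L ∈ {2}.
That is 1 value.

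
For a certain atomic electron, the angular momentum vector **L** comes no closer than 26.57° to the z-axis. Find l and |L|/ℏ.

cos²θ_min = l/(l+1) = 0.7999.
Solving: l = 4.
Then |L| = ℏ√(4·5) = 2√5 ℏ.

l = 4, |L| = 2√5 ℏ ≈ 4.472ℏ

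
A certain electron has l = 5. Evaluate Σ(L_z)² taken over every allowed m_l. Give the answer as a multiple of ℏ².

The allowed m_l values are -5, -4, -3, -2, -1, 0, 1, 2, 3, 4, 5.
Summing m² from −5 to 5: Σ m_l² = 110.

Σ(L_z)² = 110 ℏ²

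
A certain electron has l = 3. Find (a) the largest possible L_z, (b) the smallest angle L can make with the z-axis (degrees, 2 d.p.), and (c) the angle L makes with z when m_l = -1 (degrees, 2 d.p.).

L_z,max = 3ℏ; θ_min ≈ 30.00°; θ(m_l=-1) ≈ 106.78°

L_z,max = lℏ = 3ℏ.
cos θ_min = 3/√12, so θ_min ≈ 30.00°.
For m_l = -1: cos θ = -1/√12, θ ≈ 106.78°.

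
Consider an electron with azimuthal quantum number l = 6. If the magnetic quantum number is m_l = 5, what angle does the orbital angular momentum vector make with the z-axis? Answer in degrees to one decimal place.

|L| = ℏ√(l(l+1)) = √42 ℏ.
L_z = m_l ℏ = 5ℏ.
cos θ = L_z/|L| = 5/√42, so θ ≈ 39.5°.

θ ≈ 39.5°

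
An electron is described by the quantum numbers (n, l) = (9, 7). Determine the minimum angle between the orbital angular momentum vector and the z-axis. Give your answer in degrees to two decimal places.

θ_min ≈ 20.70°

|L|² = l(l+1)ℏ² = 56ℏ², so |L| = 2√14 ℏ.
The smallest angle corresponds to the largest L_z, i.e. m_l = l = 7, giving L_z = 7ℏ.
cos θ_min = 7/√56, so θ_min ≈ 20.70°.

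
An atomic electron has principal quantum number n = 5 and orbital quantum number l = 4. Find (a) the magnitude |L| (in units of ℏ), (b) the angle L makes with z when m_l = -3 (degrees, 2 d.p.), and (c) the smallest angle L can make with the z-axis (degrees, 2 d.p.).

|L| = ℏ√(4·5) = 2√5 ℏ ≈ 4.472ℏ.
For m_l = -3: cos θ = -3/√20, θ ≈ 132.13°.
cos θ_min = 4/√20, so θ_min ≈ 26.57°.

|L| = 2√5 ℏ ≈ 4.472ℏ; θ(m_l=-3) ≈ 132.13°; θ_min ≈ 26.57°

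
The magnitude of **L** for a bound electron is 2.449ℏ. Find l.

|L| = ℏ√(l(l+1)), so l(l+1) = 6.
The positive root is l = 2.

l = 2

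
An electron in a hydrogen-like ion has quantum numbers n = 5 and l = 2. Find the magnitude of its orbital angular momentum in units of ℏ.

|L| = √6 ℏ ≈ 2.449ℏ

|L| = ℏ√(l(l+1)) = ℏ√(2·3) = √6 ℏ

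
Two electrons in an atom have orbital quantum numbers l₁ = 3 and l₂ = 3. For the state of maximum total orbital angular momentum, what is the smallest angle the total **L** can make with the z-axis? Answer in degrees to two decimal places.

The total orbital quantum number L ranges from |l₁ − l₂| to l₁ + l₂ in integer steps.
Allowed values: L = 0, 1, 2, 3, 4, 5, 6.
The maximum is L = 6, with |L_tot| = ℏ√(6·7) = √42 ℏ.
The minimum angle with z is arccos(6/√42) ≈ 22.21°.

θ_min ≈ 22.21°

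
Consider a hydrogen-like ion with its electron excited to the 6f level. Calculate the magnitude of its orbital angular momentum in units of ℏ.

|L| = 2√3 ℏ ≈ 3.464ℏ

The 6f level has l = 3.
|L| = ℏ√(l(l+1)) = ℏ√(3·4) = 2√3 ℏ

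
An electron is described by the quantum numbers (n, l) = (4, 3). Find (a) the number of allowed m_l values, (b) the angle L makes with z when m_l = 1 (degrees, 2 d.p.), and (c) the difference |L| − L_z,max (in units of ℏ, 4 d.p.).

7 values; θ(m_l=1) ≈ 73.22°; |L|−L_z,max ≈ 0.4641ℏ

There are 2l+1 = 7 values of m_l.
For m_l = 1: cos θ = 1/√12, θ ≈ 73.22°.
|L| − L_z,max = (2√3 − 3)ℏ ≈ 0.4641ℏ.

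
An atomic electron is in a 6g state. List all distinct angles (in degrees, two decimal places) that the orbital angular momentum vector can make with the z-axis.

θ ∈ {26.57°, 47.87°, 63.43°, 77.08°, 90.00°, 102.92°, 116.57°, 132.13°, 153.43°}

6g means n = 6, l = 4.
|L|² = l(l+1)ℏ² = 20ℏ², so |L| = 2√5 ℏ.
cos θ = m_l/√20 for each m_l ∈ {-4, -3, -2, -1, 0, 1, 2, 3, 4}.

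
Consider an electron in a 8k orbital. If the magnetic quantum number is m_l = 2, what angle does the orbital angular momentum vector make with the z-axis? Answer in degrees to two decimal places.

θ ≈ 74.50°

8k means n = 8, l = 7.
|L| = ℏ√(l(l+1)) = 2√14 ℏ.
L_z = m_l ℏ = 2ℏ.
cos θ = L_z/|L| = 2/√56, so θ ≈ 74.50°.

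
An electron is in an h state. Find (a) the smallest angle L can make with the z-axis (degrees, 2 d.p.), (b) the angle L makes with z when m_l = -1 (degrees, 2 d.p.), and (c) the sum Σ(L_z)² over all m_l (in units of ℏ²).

For an h orbital, l = 5.
cos θ_min = 5/√30, so θ_min ≈ 24.09°.
For m_l = -1: cos θ = -1/√30, θ ≈ 100.52°.
Σ m_l² = 110, so Σ(L_z)² = 110 ℏ².

θ_min ≈ 24.09°; θ(m_l=-1) ≈ 100.52°; Σ(L_z)² = 110 ℏ²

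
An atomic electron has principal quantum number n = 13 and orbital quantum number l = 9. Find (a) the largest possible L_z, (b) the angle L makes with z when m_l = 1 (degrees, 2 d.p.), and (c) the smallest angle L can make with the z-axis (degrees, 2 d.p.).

L_z,max = 9ℏ; θ(m_l=1) ≈ 83.95°; θ_min ≈ 18.43°

L_z,max = lℏ = 9ℏ.
For m_l = 1: cos θ = 1/√90, θ ≈ 83.95°.
cos θ_min = 9/√90, so θ_min ≈ 18.43°.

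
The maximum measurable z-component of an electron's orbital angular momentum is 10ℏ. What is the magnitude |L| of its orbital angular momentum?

|L| = √110 ℏ ≈ 10.488ℏ

Since max m_l = l, l = 10.
Then |L| = ℏ√(10·11) = √110 ℏ.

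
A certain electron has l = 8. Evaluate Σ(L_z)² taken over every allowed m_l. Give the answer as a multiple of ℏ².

m_l ∈ {-8, -7, -6, -5, -4, -3, -2, -1, 0, 1, 2, 3, 4, 5, 6, 7, 8}.
Σ m_l² = l(l+1)(2l+1)/3 = 8·9·17/3 = 408.

Σ(L_z)² = 408 ℏ²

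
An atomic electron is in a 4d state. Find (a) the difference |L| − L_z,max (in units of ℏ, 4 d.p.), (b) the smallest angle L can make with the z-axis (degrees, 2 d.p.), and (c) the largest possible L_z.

|L|−L_z,max ≈ 0.4495ℏ; θ_min ≈ 35.26°; L_z,max = 2ℏ

For 4d, l = 2.
|L| − L_z,max = (√6 − 2)ℏ ≈ 0.4495ℏ.
cos θ_min = 2/√6, so θ_min ≈ 35.26°.
L_z,max = lℏ = 2ℏ.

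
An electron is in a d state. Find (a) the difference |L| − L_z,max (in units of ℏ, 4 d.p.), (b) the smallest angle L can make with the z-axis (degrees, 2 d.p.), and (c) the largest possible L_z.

The letter d corresponds to l = 2.
|L| − L_z,max = (√6 − 2)ℏ ≈ 0.4495ℏ.
cos θ_min = 2/√6, so θ_min ≈ 35.26°.
L_z,max = lℏ = 2ℏ.

|L|−L_z,max ≈ 0.4495ℏ; θ_min ≈ 35.26°; L_z,max = 2ℏ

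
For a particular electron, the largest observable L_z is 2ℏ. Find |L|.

Since max m_l = l, l = 2.
Then |L| = ℏ√(2·3) = √6 ℏ.

|L| = √6 ℏ ≈ 2.449ℏ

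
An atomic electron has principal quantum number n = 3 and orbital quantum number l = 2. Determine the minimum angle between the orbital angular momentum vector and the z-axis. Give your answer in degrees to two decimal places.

|L| = ℏ√(l(l+1)) = √6 ℏ.
The smallest angle corresponds to the largest L_z, i.e. m_l = l = 2, giving L_z = 2ℏ.
cos θ_min = 2/√6, so θ_min ≈ 35.26°.

θ_min ≈ 35.26°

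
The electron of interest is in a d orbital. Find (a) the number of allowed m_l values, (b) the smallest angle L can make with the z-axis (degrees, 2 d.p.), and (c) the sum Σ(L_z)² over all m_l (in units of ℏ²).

A d state has l = 2.
There are 2l+1 = 5 values of m_l.
cos θ_min = 2/√6, so θ_min ≈ 35.26°.
Σ m_l² = 10, so Σ(L_z)² = 10 ℏ².

5 values; θ_min ≈ 35.26°; Σ(L_z)² = 10 ℏ²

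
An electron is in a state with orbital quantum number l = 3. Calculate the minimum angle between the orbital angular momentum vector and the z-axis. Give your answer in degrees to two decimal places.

|L| = √(l(l+1)) ℏ = 2√3 ℏ.
The smallest angle corresponds to the largest L_z, i.e. m_l = l = 3, giving L_z = 3ℏ.
cos θ_min = 3/√12, so θ_min ≈ 30.00°.

θ_min ≈ 30.00°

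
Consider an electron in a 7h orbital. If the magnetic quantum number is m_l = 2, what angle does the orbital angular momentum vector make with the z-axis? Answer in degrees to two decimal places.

7h means n = 7, l = 5.
|L| = ℏ√(l(l+1)) = √30 ℏ.
L_z = m_l ℏ = 2ℏ.
cos θ = L_z/|L| = 2/√30, so θ ≈ 68.58°.

θ ≈ 68.58°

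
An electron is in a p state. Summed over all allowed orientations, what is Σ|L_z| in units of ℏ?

A p state has l = 1.
The allowed m_l values are -1, 0, 1.
Σ|m_l| = l(l+1) = 2.

Σ|L_z| = 2 ℏ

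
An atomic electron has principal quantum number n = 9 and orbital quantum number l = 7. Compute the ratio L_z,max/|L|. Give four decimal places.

|L| = 2√14 ℏ ≈ 7.4833ℏ, while L_z,max = lℏ = 7ℏ.
L_z,max/|L| = 7/√56 = 0.9354.

L_z,max/|L| = 0.9354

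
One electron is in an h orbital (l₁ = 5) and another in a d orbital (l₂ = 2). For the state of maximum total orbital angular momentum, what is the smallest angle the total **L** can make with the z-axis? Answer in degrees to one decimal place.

θ_min ≈ 20.7°

L runs from |5 − 2| = 3 to 5 + 2 = 7.
Allowed values: L = 3, 4, 5, 6, 7.
The maximum is L = 7, with |L_tot| = ℏ√(7·8) = 2√14 ℏ.
The minimum angle with z is arccos(7/√56) ≈ 20.7°.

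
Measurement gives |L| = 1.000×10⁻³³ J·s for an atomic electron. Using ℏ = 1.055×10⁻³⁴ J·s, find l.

In units of ℏ, |L| ≈ 9.479.
Set l(l+1) = 89.85; the integer solution is l = 9.

l = 9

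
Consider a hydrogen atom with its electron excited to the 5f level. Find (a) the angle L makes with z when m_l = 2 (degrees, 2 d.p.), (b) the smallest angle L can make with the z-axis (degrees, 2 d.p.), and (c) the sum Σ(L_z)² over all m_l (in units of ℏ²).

The 5f level has l = 3.
For m_l = 2: cos θ = 2/√12, θ ≈ 54.74°.
cos θ_min = 3/√12, so θ_min ≈ 30.00°.
Σ m_l² = 28, so Σ(L_z)² = 28 ℏ².

θ(m_l=2) ≈ 54.74°; θ_min ≈ 30.00°; Σ(L_z)² = 28 ℏ²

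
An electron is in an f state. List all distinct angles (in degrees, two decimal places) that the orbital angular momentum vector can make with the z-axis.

An f state has l = 3.
|L| = √(l(l+1)) ℏ = 2√3 ℏ.
cos θ = m_l/√12 for each m_l ∈ {-3, -2, -1, 0, 1, 2, 3}.

θ ∈ {30.00°, 54.74°, 73.22°, 90.00°, 106.78°, 125.26°, 150.00°}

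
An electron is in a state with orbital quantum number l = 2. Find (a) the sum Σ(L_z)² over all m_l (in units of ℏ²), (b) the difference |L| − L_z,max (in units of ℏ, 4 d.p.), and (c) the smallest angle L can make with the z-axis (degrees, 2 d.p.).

Σ m_l² = 10, so Σ(L_z)² = 10 ℏ².
|L| − L_z,max = (√6 − 2)ℏ ≈ 0.4495ℏ.
cos θ_min = 2/√6, so θ_min ≈ 35.26°.

Σ(L_z)² = 10 ℏ²; |L|−L_z,max ≈ 0.4495ℏ; θ_min ≈ 35.26°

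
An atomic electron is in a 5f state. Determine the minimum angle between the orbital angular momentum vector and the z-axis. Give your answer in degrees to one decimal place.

The 5f subshell has l = 3.
|L|² = l(l+1)ℏ² = 12ℏ², so |L| = 2√3 ℏ.
The smallest angle corresponds to the largest L_z, i.e. m_l = l = 3, giving L_z = 3ℏ.
cos θ_min = 3/√12, so θ_min ≈ 30.0°.

θ_min ≈ 30.0°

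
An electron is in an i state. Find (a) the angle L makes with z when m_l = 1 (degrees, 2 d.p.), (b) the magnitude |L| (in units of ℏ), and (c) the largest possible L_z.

θ(m_l=1) ≈ 81.12°; |L| = √42 ℏ ≈ 6.481ℏ; L_z,max = 6ℏ

For an i orbital, l = 6.
For m_l = 1: cos θ = 1/√42, θ ≈ 81.12°.
|L| = ℏ√(6·7) = √42 ℏ ≈ 6.481ℏ.
L_z,max = lℏ = 6ℏ.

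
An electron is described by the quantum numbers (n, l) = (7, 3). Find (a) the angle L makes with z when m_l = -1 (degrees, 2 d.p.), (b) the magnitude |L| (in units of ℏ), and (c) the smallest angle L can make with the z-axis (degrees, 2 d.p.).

For m_l = -1: cos θ = -1/√12, θ ≈ 106.78°.
|L| = ℏ√(3·4) = 2√3 ℏ ≈ 3.464ℏ.
cos θ_min = 3/√12, so θ_min ≈ 30.00°.

θ(m_l=-1) ≈ 106.78°; |L| = 2√3 ℏ ≈ 3.464ℏ; θ_min ≈ 30.00°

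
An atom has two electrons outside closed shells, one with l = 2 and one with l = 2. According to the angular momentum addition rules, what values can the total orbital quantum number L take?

The total orbital quantum number L ranges from |l₁ − l₂| to l₁ + l₂ in integer steps.
So L can be 0, 1, 2, 3, 4.

L = 0, 1, 2, 3, 4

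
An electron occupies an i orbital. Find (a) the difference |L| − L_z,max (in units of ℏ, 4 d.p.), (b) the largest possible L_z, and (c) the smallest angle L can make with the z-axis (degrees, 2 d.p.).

An i state has l = 6.
|L| − L_z,max = (√42 − 6)ℏ ≈ 0.4807ℏ.
L_z,max = lℏ = 6ℏ.
cos θ_min = 6/√42, so θ_min ≈ 22.21°.

|L|−L_z,max ≈ 0.4807ℏ; L_z,max = 6ℏ; θ_min ≈ 22.21°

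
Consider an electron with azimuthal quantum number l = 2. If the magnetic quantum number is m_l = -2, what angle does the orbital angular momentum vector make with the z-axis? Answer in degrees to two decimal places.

|L|² = l(l+1)ℏ² = 6ℏ², so |L| = √6 ℏ.
L_z = m_l ℏ = −2ℏ.
cos θ = L_z/|L| = -2/√6, so θ ≈ 144.74°.

θ ≈ 144.74°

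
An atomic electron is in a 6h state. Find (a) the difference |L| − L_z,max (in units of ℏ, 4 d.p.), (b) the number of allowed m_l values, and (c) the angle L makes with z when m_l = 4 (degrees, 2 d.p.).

|L|−L_z,max ≈ 0.4772ℏ; 11 values; θ(m_l=4) ≈ 43.09°

The 6h subshell has l = 5.
|L| − L_z,max = (√30 − 5)ℏ ≈ 0.4772ℏ.
There are 2l+1 = 11 values of m_l.
For m_l = 4: cos θ = 4/√30, θ ≈ 43.09°.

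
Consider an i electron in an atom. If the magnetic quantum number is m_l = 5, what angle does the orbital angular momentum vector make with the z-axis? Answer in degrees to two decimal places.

θ ≈ 39.51°

For an i orbital, l = 6.
|L| = √(l(l+1)) ℏ = √42 ℏ.
L_z = m_l ℏ = 5ℏ.
cos θ = L_z/|L| = 5/√42, so θ ≈ 39.51°.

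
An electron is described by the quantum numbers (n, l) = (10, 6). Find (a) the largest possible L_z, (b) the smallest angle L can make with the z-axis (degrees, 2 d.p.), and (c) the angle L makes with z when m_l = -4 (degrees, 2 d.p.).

L_z,max = 6ℏ; θ_min ≈ 22.21°; θ(m_l=-4) ≈ 128.11°

L_z,max = lℏ = 6ℏ.
cos θ_min = 6/√42, so θ_min ≈ 22.21°.
For m_l = -4: cos θ = -4/√42, θ ≈ 128.11°.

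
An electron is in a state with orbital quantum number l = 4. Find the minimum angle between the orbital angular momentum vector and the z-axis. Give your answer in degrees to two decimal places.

|L| = √(l(l+1)) ℏ = 2√5 ℏ.
The smallest angle corresponds to the largest L_z, i.e. m_l = l = 4, giving L_z = 4ℏ.
cos θ_min = 4/√20, so θ_min ≈ 26.57°.

θ_min ≈ 26.57°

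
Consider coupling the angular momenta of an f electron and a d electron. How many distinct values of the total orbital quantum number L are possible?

5

By the triangle rule, |l₁ − l₂| ≤ L ≤ l₁ + l₂.
L ∈ {1, 2, 3, 4, 5}.
That is 5 values.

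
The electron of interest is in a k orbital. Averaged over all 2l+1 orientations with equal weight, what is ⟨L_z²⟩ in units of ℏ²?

A k state has l = 7.
m_l ∈ {-7, -6, -5, -4, -3, -2, -1, 0, 1, 2, 3, 4, 5, 6, 7}.
Average of L_z² over 15 states: 280/15 ℏ² = 18.67 ℏ².

⟨L_z²⟩ = 18.67 ℏ²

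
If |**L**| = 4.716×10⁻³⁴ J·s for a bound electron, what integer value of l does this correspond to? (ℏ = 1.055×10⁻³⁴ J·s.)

|L|/ℏ = (4.716×10⁻³⁴)/(1.055×10⁻³⁴) ≈ 4.470.
(|L|/ℏ)² = l(l+1) ≈ 19.98 ⇒ l = 4.

l = 4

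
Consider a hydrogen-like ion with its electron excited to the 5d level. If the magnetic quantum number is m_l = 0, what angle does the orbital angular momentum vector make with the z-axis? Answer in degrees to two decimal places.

θ ≈ 90.00°

The 5d level has l = 2.
|L| = √(l(l+1)) ℏ = √6 ℏ.
L_z = m_l ℏ = 0ℏ.
cos θ = L_z/|L| = 0/√6, so θ ≈ 90.00°.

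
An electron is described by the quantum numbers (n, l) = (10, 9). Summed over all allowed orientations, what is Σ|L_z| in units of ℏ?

The allowed m_l values are -9, -8, -7, -6, -5, -4, -3, -2, -1, 0, 1, 2, 3, 4, 5, 6, 7, 8, 9.
Σ|m_l| = 2·9(9+1)/2 = 90.

Σ|L_z| = 90 ℏ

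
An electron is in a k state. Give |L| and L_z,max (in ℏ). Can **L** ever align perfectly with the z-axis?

No: L_z,max = 7ℏ < |L| = 2√14 ℏ ≈ 7.483ℏ

The letter k corresponds to l = 7.
|L| = 2√14 ℏ ≈ 7.4833ℏ, while L_z,max = lℏ = 7ℏ.
Since |L| > L_z,max, the vector can never point exactly along z; the closest it comes is θ_min = arccos(7/√56) ≈ 20.7°.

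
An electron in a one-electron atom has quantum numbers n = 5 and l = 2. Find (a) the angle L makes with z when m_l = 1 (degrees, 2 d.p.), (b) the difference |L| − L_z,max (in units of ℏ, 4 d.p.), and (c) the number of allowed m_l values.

θ(m_l=1) ≈ 65.91°; |L|−L_z,max ≈ 0.4495ℏ; 5 values

For m_l = 1: cos θ = 1/√6, θ ≈ 65.91°.
|L| − L_z,max = (√6 − 2)ℏ ≈ 0.4495ℏ.
There are 2l+1 = 5 values of m_l.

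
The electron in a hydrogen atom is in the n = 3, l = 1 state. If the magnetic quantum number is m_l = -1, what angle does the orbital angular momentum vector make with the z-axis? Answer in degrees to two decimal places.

θ ≈ 135.00°

|L| = ℏ√(l(l+1)) = √2 ℏ.
L_z = m_l ℏ = −1ℏ.
cos θ = L_z/|L| = -1/√2, so θ ≈ 135.00°.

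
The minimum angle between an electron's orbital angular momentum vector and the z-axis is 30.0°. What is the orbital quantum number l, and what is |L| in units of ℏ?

l = 3, |L| = 2√3 ℏ ≈ 3.464ℏ

cos θ_min = l/√(l(l+1)) = √(l/(l+1)), so l/(l+1) = cos²(30.0°) = 0.7500.
Solving: l = 3.
Then |L| = ℏ√(3·4) = 2√3 ℏ.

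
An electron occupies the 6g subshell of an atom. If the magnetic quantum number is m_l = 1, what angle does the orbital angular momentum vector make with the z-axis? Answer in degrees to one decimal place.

The 6g subshell has l = 4.
|L|² = l(l+1)ℏ² = 20ℏ², so |L| = 2√5 ℏ.
L_z = m_l ℏ = 1ℏ.
cos θ = L_z/|L| = 1/√20, so θ ≈ 77.1°.

θ ≈ 77.1°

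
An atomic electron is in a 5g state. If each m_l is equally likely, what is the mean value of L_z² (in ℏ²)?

For 5g, l = 4.
m_l runs from −4 to 4, i.e. {-4, -3, -2, -1, 0, 1, 2, 3, 4}.
⟨L_z²⟩ = ℏ²·(Σ m_l²)/(2l+1) = ℏ²·60/9 = 6.667ℏ².

⟨L_z²⟩ = 6.667 ℏ²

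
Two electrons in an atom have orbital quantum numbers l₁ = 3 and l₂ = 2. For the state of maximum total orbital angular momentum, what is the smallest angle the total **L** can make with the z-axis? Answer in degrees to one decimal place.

θ_min ≈ 24.1°

Angular momentum addition gives L = |l₁ − l₂|, …, l₁ + l₂.
So L can be 1, 2, 3, 4, 5.
The maximum is L = 5, with |L_tot| = ℏ√(5·6) = √30 ℏ.
The minimum angle with z is arccos(5/√30) ≈ 24.1°.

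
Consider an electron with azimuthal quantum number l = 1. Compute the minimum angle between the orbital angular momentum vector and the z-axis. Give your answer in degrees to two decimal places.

θ_min ≈ 45.00°

|L|² = l(l+1)ℏ² = 2ℏ², so |L| = √2 ℏ.
The smallest angle corresponds to the largest L_z, i.e. m_l = l = 1, giving L_z = 1ℏ.
cos θ_min = 1/√2, so θ_min ≈ 45.00°.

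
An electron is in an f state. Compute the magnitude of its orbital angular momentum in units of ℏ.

|L| = 2√3 ℏ ≈ 3.464ℏ

An f state has l = 3.
|L| = ℏ√(l(l+1)) = ℏ√(3·4) = 2√3 ℏ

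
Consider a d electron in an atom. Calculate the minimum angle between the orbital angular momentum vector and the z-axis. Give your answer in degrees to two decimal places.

θ_min ≈ 35.26°

A d state has l = 2.
|L| = ℏ√(l(l+1)) = √6 ℏ.
The smallest angle corresponds to the largest L_z, i.e. m_l = l = 2, giving L_z = 2ℏ.
cos θ_min = 2/√6, so θ_min ≈ 35.26°.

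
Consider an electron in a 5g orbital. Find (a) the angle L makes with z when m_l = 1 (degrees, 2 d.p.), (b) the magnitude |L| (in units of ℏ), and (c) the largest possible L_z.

5g means n = 5, l = 4.
For m_l = 1: cos θ = 1/√20, θ ≈ 77.08°.
|L| = ℏ√(4·5) = 2√5 ℏ ≈ 4.472ℏ.
L_z,max = lℏ = 4ℏ.

θ(m_l=1) ≈ 77.08°; |L| = 2√5 ℏ ≈ 4.472ℏ; L_z,max = 4ℏ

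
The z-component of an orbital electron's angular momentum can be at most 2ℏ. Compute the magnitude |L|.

L_z,max = lℏ, so l = 2.
|L| = ℏ√(l(l+1)) = √6 ℏ.

|L| = √6 ℏ ≈ 2.449ℏ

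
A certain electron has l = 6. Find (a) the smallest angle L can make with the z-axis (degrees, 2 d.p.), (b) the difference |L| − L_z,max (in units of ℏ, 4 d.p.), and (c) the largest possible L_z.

θ_min ≈ 22.21°; |L|−L_z,max ≈ 0.4807ℏ; L_z,max = 6ℏ

cos θ_min = 6/√42, so θ_min ≈ 22.21°.
|L| − L_z,max = (√42 − 6)ℏ ≈ 0.4807ℏ.
L_z,max = lℏ = 6ℏ.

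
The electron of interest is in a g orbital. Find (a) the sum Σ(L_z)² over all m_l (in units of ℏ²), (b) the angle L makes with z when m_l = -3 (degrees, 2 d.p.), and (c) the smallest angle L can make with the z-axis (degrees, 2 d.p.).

A g state has l = 4.
Σ m_l² = 60, so Σ(L_z)² = 60 ℏ².
For m_l = -3: cos θ = -3/√20, θ ≈ 132.13°.
cos θ_min = 4/√20, so θ_min ≈ 26.57°.

Σ(L_z)² = 60 ℏ²; θ(m_l=-3) ≈ 132.13°; θ_min ≈ 26.57°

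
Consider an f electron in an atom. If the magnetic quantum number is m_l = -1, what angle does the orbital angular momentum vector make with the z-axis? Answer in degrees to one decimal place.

θ ≈ 106.8°

For an f orbital, l = 3.
|L|² = l(l+1)ℏ² = 12ℏ², so |L| = 2√3 ℏ.
L_z = m_l ℏ = −1ℏ.
cos θ = L_z/|L| = -1/√12, so θ ≈ 106.8°.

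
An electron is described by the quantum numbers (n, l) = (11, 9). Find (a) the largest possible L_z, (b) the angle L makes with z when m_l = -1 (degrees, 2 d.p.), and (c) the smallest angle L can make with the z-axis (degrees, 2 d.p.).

L_z,max = lℏ = 9ℏ.
For m_l = -1: cos θ = -1/√90, θ ≈ 96.05°.
cos θ_min = 9/√90, so θ_min ≈ 18.43°.

L_z,max = 9ℏ; θ(m_l=-1) ≈ 96.05°; θ_min ≈ 18.43°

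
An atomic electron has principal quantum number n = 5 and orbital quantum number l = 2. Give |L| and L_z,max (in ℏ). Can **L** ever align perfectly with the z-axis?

|L| = √6 ℏ ≈ 2.4495ℏ, while L_z,max = lℏ = 2ℏ.
Since |L| > L_z,max, the vector can never point exactly along z; the closest it comes is θ_min = arccos(2/√6) ≈ 35.3°.

No: L_z,max = 2ℏ < |L| = √6 ℏ ≈ 2.449ℏ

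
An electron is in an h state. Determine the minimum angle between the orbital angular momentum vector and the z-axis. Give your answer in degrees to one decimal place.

For an h orbital, l = 5.
|L| = ℏ√(l(l+1)) = √30 ℏ.
The smallest angle corresponds to the largest L_z, i.e. m_l = l = 5, giving L_z = 5ℏ.
cos θ_min = 5/√30, so θ_min ≈ 24.1°.

θ_min ≈ 24.1°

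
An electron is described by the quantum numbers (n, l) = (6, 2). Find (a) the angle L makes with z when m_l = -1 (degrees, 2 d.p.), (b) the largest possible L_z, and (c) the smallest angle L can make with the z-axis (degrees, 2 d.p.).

For m_l = -1: cos θ = -1/√6, θ ≈ 114.09°.
L_z,max = lℏ = 2ℏ.
cos θ_min = 2/√6, so θ_min ≈ 35.26°.

θ(m_l=-1) ≈ 114.09°; L_z,max = 2ℏ; θ_min ≈ 35.26°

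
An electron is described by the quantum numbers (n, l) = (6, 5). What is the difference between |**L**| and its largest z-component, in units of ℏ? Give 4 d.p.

|L| − L_z,max ≈ 0.4772ℏ

|L| = √30 ℏ ≈ 5.4772ℏ, while L_z,max = lℏ = 5ℏ.
The difference is (√30 − 5)ℏ ≈ 0.4772ℏ.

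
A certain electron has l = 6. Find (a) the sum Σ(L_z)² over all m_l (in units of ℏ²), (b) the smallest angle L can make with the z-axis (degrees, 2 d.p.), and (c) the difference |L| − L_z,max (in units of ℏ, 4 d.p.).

Σ(L_z)² = 182 ℏ²; θ_min ≈ 22.21°; |L|−L_z,max ≈ 0.4807ℏ

Σ m_l² = 182, so Σ(L_z)² = 182 ℏ².
cos θ_min = 6/√42, so θ_min ≈ 22.21°.
|L| − L_z,max = (√42 − 6)ℏ ≈ 0.4807ℏ.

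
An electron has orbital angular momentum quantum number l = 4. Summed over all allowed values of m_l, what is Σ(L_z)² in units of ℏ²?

Σ(L_z)² = 60 ℏ²

The allowed m_l values are -4, -3, -2, -1, 0, 1, 2, 3, 4.
Σ m_l² = l(l+1)(2l+1)/3 = 4·5·9/3 = 60.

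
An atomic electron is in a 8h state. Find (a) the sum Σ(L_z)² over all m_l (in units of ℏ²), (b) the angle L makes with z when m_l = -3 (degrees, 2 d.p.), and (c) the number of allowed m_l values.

8h means n = 8, l = 5.
Σ m_l² = 110, so Σ(L_z)² = 110 ℏ².
For m_l = -3: cos θ = -3/√30, θ ≈ 123.21°.
There are 2l+1 = 11 values of m_l.

Σ(L_z)² = 110 ℏ²; θ(m_l=-3) ≈ 123.21°; 11 values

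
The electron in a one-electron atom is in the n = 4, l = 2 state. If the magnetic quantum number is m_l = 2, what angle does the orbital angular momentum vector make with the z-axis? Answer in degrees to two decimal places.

|L|² = l(l+1)ℏ² = 6ℏ², so |L| = √6 ℏ.
L_z = m_l ℏ = 2ℏ.
cos θ = L_z/|L| = 2/√6, so θ ≈ 35.26°.

θ ≈ 35.26°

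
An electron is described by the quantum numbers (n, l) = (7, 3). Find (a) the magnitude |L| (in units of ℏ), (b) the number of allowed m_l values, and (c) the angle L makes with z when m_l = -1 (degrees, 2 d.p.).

|L| = ℏ√(3·4) = 2√3 ℏ ≈ 3.464ℏ.
There are 2l+1 = 7 values of m_l.
For m_l = -1: cos θ = -1/√12, θ ≈ 106.78°.

|L| = 2√3 ℏ ≈ 3.464ℏ; 7 values; θ(m_l=-1) ≈ 106.78°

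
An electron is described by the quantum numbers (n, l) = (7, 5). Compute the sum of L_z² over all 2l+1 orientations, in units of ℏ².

Σ(L_z)² = 110 ℏ²

m_l runs from −5 to 5, i.e. {-5, -4, -3, -2, -1, 0, 1, 2, 3, 4, 5}.
Σ m_l² = 2·(1 + 4 + 9 + 16 + 25) = 110.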